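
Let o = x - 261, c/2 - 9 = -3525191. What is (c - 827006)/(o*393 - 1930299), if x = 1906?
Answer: 1312895/213969 ≈ 6.1359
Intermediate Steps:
c = -7050364 (c = 18 + 2*(-3525191) = 18 - 7050382 = -7050364)
o = 1645 (o = 1906 - 261 = 1645)
(c - 827006)/(o*393 - 1930299) = (-7050364 - 827006)/(1645*393 - 1930299) = -7877370/(646485 - 1930299) = -7877370/(-1283814) = -7877370*(-1/1283814) = 1312895/213969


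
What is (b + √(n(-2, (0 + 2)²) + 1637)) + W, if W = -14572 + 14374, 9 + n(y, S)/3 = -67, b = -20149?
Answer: -20347 + √1409 ≈ -20309.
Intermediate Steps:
n(y, S) = -228 (n(y, S) = -27 + 3*(-67) = -27 - 201 = -228)
W = -198
(b + √(n(-2, (0 + 2)²) + 1637)) + W = (-20149 + √(-228 + 1637)) - 198 = (-20149 + √1409) - 198 = -20347 + √1409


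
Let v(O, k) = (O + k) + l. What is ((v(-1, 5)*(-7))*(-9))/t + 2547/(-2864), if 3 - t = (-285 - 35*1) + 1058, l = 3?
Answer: -21327/14320 ≈ -1.4893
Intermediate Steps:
v(O, k) = 3 + O + k (v(O, k) = (O + k) + 3 = 3 + O + k)
t = -735 (t = 3 - ((-285 - 35*1) + 1058) = 3 - ((-285 - 35) + 1058) = 3 - (-320 + 1058) = 3 - 1*738 = 3 - 738 = -735)
((v(-1, 5)*(-7))*(-9))/t + 2547/(-2864) = (((3 - 1 + 5)*(-7))*(-9))/(-735) + 2547/(-2864) = ((7*(-7))*(-9))*(-1/735) + 2547*(-1/2864) = -49*(-9)*(-1/735) - 2547/2864 = 441*(-1/735) - 2547/2864 = -⅗ - 2547/2864 = -21327/14320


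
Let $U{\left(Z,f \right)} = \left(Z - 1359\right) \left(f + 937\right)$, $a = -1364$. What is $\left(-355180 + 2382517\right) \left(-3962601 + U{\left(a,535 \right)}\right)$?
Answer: $-16159613317809$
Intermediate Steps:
$U{\left(Z,f \right)} = \left(-1359 + Z\right) \left(937 + f\right)$
$\left(-355180 + 2382517\right) \left(-3962601 + U{\left(a,535 \right)}\right) = \left(-355180 + 2382517\right) \left(-3962601 - 4008256\right) = 2027337 \left(-3962601 - 4008256\right) = 2027337 \left(-7970857\right) = -16159613317809$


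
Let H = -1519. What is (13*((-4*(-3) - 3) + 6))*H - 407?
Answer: -296612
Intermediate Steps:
(13*((-4*(-3) - 3) + 6))*H - 407 = (13*((-4*(-3) - 3) + 6))*(-1519) - 407 = (13*((12 - 3) + 6))*(-1519) - 407 = (13*(9 + 6))*(-1519) - 407 = (13*15)*(-1519) - 407 = 195*(-1519) - 407 = -296205 - 407 = -296612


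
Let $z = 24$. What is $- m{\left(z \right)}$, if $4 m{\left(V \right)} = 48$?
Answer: $-12$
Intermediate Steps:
$m{\left(V \right)} = 12$ ($m{\left(V \right)} = \frac{1}{4} \cdot 48 = 12$)
$- m{\left(z \right)} = \left(-1\right) 12 = -12$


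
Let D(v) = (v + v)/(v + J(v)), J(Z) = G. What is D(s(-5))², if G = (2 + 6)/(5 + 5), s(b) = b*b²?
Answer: 1562500/385641 ≈ 4.0517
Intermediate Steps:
s(b) = b³
G = ⅘ (G = 8/10 = 8*(⅒) = ⅘ ≈ 0.80000)
J(Z) = ⅘
D(v) = 2*v/(⅘ + v) (D(v) = (v + v)/(v + ⅘) = (2*v)/(⅘ + v) = 2*v/(⅘ + v))
D(s(-5))² = (10*(-5)³/(4 + 5*(-5)³))² = (10*(-125)/(4 + 5*(-125)))² = (10*(-125)/(4 - 625))² = (10*(-125)/(-621))² = (10*(-125)*(-1/621))² = (1250/621)² = 1562500/385641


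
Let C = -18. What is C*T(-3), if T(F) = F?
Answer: 54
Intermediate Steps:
C*T(-3) = -18*(-3) = 54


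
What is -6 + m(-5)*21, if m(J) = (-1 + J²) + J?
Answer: 393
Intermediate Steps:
m(J) = -1 + J + J²
-6 + m(-5)*21 = -6 + (-1 - 5 + (-5)²)*21 = -6 + (-1 - 5 + 25)*21 = -6 + 19*21 = -6 + 399 = 393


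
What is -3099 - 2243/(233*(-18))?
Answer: -12994963/4194 ≈ -3098.5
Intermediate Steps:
-3099 - 2243/(233*(-18)) = -3099 - 2243/(-4194) = -3099 - 2243*(-1)/4194 = -3099 - 1*(-2243/4194) = -3099 + 2243/4194 = -12994963/4194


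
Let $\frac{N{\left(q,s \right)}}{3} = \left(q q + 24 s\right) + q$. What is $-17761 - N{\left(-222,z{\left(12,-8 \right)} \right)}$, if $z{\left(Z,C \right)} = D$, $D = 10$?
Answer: $-165667$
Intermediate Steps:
$z{\left(Z,C \right)} = 10$
$N{\left(q,s \right)} = 3 q + 3 q^{2} + 72 s$ ($N{\left(q,s \right)} = 3 \left(\left(q q + 24 s\right) + q\right) = 3 \left(\left(q^{2} + 24 s\right) + q\right) = 3 \left(q + q^{2} + 24 s\right) = 3 q + 3 q^{2} + 72 s$)
$-17761 - N{\left(-222,z{\left(12,-8 \right)} \right)} = -17761 - \left(3 \left(-222\right) + 3 \left(-222\right)^{2} + 72 \cdot 10\right) = -17761 - \left(-666 + 3 \cdot 49284 + 720\right) = -17761 - \left(-666 + 147852 + 720\right) = -17761 - 147906 = -165667$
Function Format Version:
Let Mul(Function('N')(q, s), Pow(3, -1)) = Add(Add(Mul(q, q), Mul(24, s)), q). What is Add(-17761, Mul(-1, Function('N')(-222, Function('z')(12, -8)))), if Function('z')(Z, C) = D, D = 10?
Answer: -165667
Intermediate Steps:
Function('z')(Z, C) = 10
Function('N')(q, s) = Add(Mul(3, q), Mul(3, Pow(q, 2)), Mul(72, s)) (Function('N')(q, s) = Mul(3, Add(Add(Mul(q, q), Mul(24, s)), q)) = Mul(3, Add(Add(Pow(q, 2), Mul(24, s)), q)) = Mul(3, Add(q, Pow(q, 2), Mul(24, s))) = Add(Mul(3, q), Mul(3, Pow(q, 2)), Mul(72, s)))
Add(-17761, Mul(-1, Function('N')(-222, Function('z')(12, -8)))) = Add(-17761, Mul(-1, Add(Mul(3, -222), Mul(3, Pow(-222, 2)), Mul(72, 10)))) = Add(-17761, Mul(-1, Add(-666, Mul(3, 49284), 720))) = Add(-17761, Mul(-1, Add(-666, 147852, 720))) = Add(-17761, Mul(-1, 147906)) = Add(-17761, -147906) = -165667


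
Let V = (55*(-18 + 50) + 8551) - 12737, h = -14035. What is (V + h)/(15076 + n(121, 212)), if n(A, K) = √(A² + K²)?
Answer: -248166036/227226191 + 16461*√59585/227226191 ≈ -1.0745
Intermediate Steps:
V = -2426 (V = (55*32 + 8551) - 12737 = (1760 + 8551) - 12737 = 10311 - 12737 = -2426)
(V + h)/(15076 + n(121, 212)) = (-2426 - 14035)/(15076 + √(121² + 212²)) = -16461/(15076 + √(14641 + 44944)) = -16461/(15076 + √59585)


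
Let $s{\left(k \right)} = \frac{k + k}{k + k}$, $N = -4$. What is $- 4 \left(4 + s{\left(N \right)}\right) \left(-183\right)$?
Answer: $3660$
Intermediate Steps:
$s{\left(k \right)} = 1$ ($s{\left(k \right)} = \frac{2 k}{2 k} = 2 k \frac{1}{2 k} = 1$)
$- 4 \left(4 + s{\left(N \right)}\right) \left(-183\right) = - 4 \left(4 + 1\right) \left(-183\right) = \left(-4\right) 5 \left(-183\right) = \left(-20\right) \left(-183\right) = 3660$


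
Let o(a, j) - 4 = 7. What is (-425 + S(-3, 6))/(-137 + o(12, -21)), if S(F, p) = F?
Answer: 214/63 ≈ 3.3968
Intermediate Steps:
o(a, j) = 11 (o(a, j) = 4 + 7 = 11)
(-425 + S(-3, 6))/(-137 + o(12, -21)) = (-425 - 3)/(-137 + 11) = -428/(-126) = -428*(-1/126) = 214/63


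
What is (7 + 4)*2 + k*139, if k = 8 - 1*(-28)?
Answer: 5026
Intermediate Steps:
k = 36 (k = 8 + 28 = 36)
(7 + 4)*2 + k*139 = (7 + 4)*2 + 36*139 = 11*2 + 5004 = 22 + 5004 = 5026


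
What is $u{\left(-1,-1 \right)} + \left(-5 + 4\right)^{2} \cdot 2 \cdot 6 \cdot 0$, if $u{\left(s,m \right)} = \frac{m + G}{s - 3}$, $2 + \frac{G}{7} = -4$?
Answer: $\frac{43}{4} \approx 10.75$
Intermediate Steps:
$G = -42$ ($G = -14 + 7 \left(-4\right) = -14 - 28 = -42$)
$u{\left(s,m \right)} = \frac{-42 + m}{-3 + s}$ ($u{\left(s,m \right)} = \frac{m - 42}{s - 3} = \frac{-42 + m}{-3 + s}$)
$u{\left(-1,-1 \right)} + \left(-5 + 4\right)^{2} \cdot 2 \cdot 6 \cdot 0 = \frac{-42 - 1}{-3 - 1} + \left(-5 + 4\right)^{2} \cdot 2 \cdot 6 \cdot 0 = \frac{1}{-4} \left(-43\right) + \left(-1\right)^{2} \cdot 2 \cdot 6 \cdot 0 = \left(- \frac{1}{4}\right) \left(-43\right) + 1 \cdot 2 \cdot 6 \cdot 0 = \frac{43}{4} + 2 \cdot 6 \cdot 0 = \frac{43}{4} + 12 \cdot 0 = \frac{43}{4} + 0 = \frac{43}{4}$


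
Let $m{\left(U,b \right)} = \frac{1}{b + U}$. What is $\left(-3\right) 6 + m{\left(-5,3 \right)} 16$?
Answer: $-26$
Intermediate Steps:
$m{\left(U,b \right)} = \frac{1}{U + b}$
$\left(-3\right) 6 + m{\left(-5,3 \right)} 16 = \left(-3\right) 6 + \frac{1}{-5 + 3} \cdot 16 = -18 + \frac{1}{-2} \cdot 16 = -18 - 8 = -26$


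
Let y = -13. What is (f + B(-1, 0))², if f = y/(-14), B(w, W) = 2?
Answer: 1681/196 ≈ 8.5765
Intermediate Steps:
f = 13/14 (f = -13/(-14) = -13*(-1/14) = 13/14 ≈ 0.92857)
(f + B(-1, 0))² = (13/14 + 2)² = (41/14)² = 1681/196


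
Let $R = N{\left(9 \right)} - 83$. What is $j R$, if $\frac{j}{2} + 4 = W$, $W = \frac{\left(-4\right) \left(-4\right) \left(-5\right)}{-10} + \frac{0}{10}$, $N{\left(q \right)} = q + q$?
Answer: $-520$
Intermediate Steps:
$N{\left(q \right)} = 2 q$
$W = 8$ ($W = 16 \left(-5\right) \left(- \frac{1}{10}\right) + 0 \cdot \frac{1}{10} = \left(-80\right) \left(- \frac{1}{10}\right) + 0 = 8 + 0 = 8$)
$j = 8$ ($j = -8 + 2 \cdot 8 = -8 + 16 = 8$)
$R = -65$ ($R = 2 \cdot 9 - 83 = 18 - 83 = -65$)
$j R = 8 \left(-65\right) = -520$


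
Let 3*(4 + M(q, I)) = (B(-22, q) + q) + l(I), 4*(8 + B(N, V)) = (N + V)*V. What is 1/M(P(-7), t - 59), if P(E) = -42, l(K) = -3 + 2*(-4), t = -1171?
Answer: 3/599 ≈ 0.0050083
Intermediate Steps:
l(K) = -11 (l(K) = -3 - 8 = -11)
B(N, V) = -8 + V*(N + V)/4 (B(N, V) = -8 + ((N + V)*V)/4 = -8 + (V*(N + V))/4 = -8 + V*(N + V)/4)
M(q, I) = -31/3 - 3*q/2 + q²/12 (M(q, I) = -4 + (((-8 + q²/4 + (¼)*(-22)*q) + q) - 11)/3 = -4 + (((-8 + q²/4 - 11*q/2) + q) - 11)/3 = -4 + (((-8 - 11*q/2 + q²/4) + q) - 11)/3 = -4 + ((-8 - 9*q/2 + q²/4) - 11)/3 = -4 + (-19 - 9*q/2 + q²/4)/3 = -4 + (-19/3 - 3*q/2 + q²/12) = -31/3 - 3*q/2 + q²/12)
1/M(P(-7), t - 59) = 1/(-31/3 - 3/2*(-42) + (1/12)*(-42)²) = 1/(-31/3 + 63 + (1/12)*1764) = 1/(-31/3 + 63 + 147) = 1/(599/3) = 3/599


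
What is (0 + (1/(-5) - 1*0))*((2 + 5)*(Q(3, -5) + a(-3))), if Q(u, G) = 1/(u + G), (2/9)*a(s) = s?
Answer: 98/5 ≈ 19.600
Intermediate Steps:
a(s) = 9*s/2
Q(u, G) = 1/(G + u)
(0 + (1/(-5) - 1*0))*((2 + 5)*(Q(3, -5) + a(-3))) = (0 + (1/(-5) - 1*0))*((2 + 5)*(1/(-5 + 3) + (9/2)*(-3))) = (0 + (-1/5 + 0))*(7*(1/(-2) - 27/2)) = (0 - 1/5)*(7*(-1/2 - 27/2)) = -7*(-14)/5 = -1/5*(-98) = 98/5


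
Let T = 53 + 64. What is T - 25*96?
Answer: -2283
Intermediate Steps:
T = 117
T - 25*96 = 117 - 25*96 = 117 - 2400 = -2283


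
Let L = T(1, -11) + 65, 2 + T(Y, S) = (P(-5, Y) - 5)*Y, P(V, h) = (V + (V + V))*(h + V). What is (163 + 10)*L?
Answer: 20414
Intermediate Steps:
P(V, h) = 3*V*(V + h) (P(V, h) = (V + 2*V)*(V + h) = (3*V)*(V + h) = 3*V*(V + h))
T(Y, S) = -2 + Y*(70 - 15*Y) (T(Y, S) = -2 + (3*(-5)*(-5 + Y) - 5)*Y = -2 + ((75 - 15*Y) - 5)*Y = -2 + (70 - 15*Y)*Y = -2 + Y*(70 - 15*Y))
L = 118 (L = (-2 - 15*1**2 + 70*1) + 65 = (-2 - 15*1 + 70) + 65 = (-2 - 15 + 70) + 65 = 53 + 65 = 118)
(163 + 10)*L = (163 + 10)*118 = 173*118 = 20414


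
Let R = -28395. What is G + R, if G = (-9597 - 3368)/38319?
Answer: -1088080970/38319 ≈ -28395.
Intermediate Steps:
G = -12965/38319 (G = -12965*1/38319 = -12965/38319 ≈ -0.33834)
G + R = -12965/38319 - 28395 = -1088080970/38319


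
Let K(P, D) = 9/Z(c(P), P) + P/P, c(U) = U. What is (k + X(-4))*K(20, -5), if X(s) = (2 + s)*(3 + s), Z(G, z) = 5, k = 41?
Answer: 602/5 ≈ 120.40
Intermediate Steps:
K(P, D) = 14/5 (K(P, D) = 9/5 + P/P = 9*(⅕) + 1 = 9/5 + 1 = 14/5)
(k + X(-4))*K(20, -5) = (41 + (6 + (-4)² + 5*(-4)))*(14/5) = (41 + (6 + 16 - 20))*(14/5) = (41 + 2)*(14/5) = 43*(14/5) = 602/5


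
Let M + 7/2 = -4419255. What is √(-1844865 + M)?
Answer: I*√25056494/2 ≈ 2502.8*I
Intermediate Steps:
M = -8838517/2 (M = -7/2 - 4419255 = -8838517/2 ≈ -4.4193e+6)
√(-1844865 + M) = √(-1844865 - 8838517/2) = √(-12528247/2) = I*√25056494/2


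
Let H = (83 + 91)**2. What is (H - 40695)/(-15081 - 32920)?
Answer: 453/2087 ≈ 0.21706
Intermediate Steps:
H = 30276 (H = 174**2 = 30276)
(H - 40695)/(-15081 - 32920) = (30276 - 40695)/(-15081 - 32920) = -10419/(-48001) = -10419*(-1/48001) = 453/2087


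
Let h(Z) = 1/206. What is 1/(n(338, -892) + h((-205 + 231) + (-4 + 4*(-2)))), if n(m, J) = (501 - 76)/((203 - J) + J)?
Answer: 41818/87753 ≈ 0.47654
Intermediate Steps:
n(m, J) = 425/203
h(Z) = 1/206
1/(n(338, -892) + h((-205 + 231) + (-4 + 4*(-2)))) = 1/(425/203 + 1/206) = 1/(87753/41818) = 41818/87753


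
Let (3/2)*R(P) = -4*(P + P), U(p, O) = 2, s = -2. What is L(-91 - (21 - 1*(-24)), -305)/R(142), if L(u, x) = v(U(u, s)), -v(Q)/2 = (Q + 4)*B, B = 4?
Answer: 9/142 ≈ 0.063380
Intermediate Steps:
v(Q) = -32 - 8*Q (v(Q) = -2*(Q + 4)*4 = -2*(4 + Q)*4 = -2*(16 + 4*Q) = -32 - 8*Q)
L(u, x) = -48 (L(u, x) = -32 - 8*2 = -32 - 16 = -48)
R(P) = -16*P/3 (R(P) = 2*(-4*(P + P))/3 = 2*(-8*P)/3 = -16*P/3)
L(-91 - (21 - 1*(-24)), -305)/R(142) = -48/((-16/3*142)) = -48/(-2272/3) = -48*(-3/2272) = 9/142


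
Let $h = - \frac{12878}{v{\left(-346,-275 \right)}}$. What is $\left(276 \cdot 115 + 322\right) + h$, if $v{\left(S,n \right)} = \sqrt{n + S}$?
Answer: $32062 + \frac{12878 i \sqrt{69}}{207} \approx 32062.0 + 516.78 i$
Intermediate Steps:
$v{\left(S,n \right)} = \sqrt{S + n}$
$h = \frac{12878 i \sqrt{69}}{207}$ ($h = - \frac{12878}{\sqrt{-346 - 275}} = - \frac{12878}{\sqrt{-621}} = - \frac{12878}{3 i \sqrt{69}} = - 12878 \left(- \frac{i \sqrt{69}}{207}\right) = \frac{12878 i \sqrt{69}}{207} \approx 516.78 i$)
$\left(276 \cdot 115 + 322\right) + h = \left(276 \cdot 115 + 322\right) + \frac{12878 i \sqrt{69}}{207} = \left(31740 + 322\right) + \frac{12878 i \sqrt{69}}{207} = 32062 + \frac{12878 i \sqrt{69}}{207}$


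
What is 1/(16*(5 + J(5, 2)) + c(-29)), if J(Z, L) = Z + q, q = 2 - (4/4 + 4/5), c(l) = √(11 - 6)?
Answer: 4080/665731 - 25*√5/665731 ≈ 0.0060446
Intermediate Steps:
c(l) = √5
q = ⅕ (q = 2 - (4*(¼) + 4*(⅕)) = 2 - (1 + ⅘) = 2 - 1*9/5 = 2 - 9/5 = ⅕ ≈ 0.20000)
J(Z, L) = ⅕ + Z (J(Z, L) = Z + ⅕ = ⅕ + Z)
1/(16*(5 + J(5, 2)) + c(-29)) = 1/(16*(5 + (⅕ + 5)) + √5) = 1/(16*(5 + 26/5) + √5) = 1/(16*(51/5) + √5) = 1/(816/5 + √5)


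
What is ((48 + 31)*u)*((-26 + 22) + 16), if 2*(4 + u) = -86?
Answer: -44556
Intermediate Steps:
u = -47 (u = -4 + (1/2)*(-86) = -4 - 43 = -47)
((48 + 31)*u)*((-26 + 22) + 16) = ((48 + 31)*(-47))*((-26 + 22) + 16) = (79*(-47))*(-4 + 16) = -3713*12 = -44556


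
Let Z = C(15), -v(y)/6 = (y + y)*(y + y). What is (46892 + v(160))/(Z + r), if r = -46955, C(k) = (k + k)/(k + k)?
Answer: 283754/23477 ≈ 12.086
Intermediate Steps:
C(k) = 1 (C(k) = (2*k)/((2*k)) = (2*k)*(1/(2*k)) = 1)
v(y) = -24*y² (v(y) = -6*(y + y)*(y + y) = -6*2*y*2*y = -24*y²)
Z = 1
(46892 + v(160))/(Z + r) = (46892 - 24*160²)/(1 - 46955) = (46892 - 24*25600)/(-46954) = (46892 - 614400)*(-1/46954) = -567508*(-1/46954) = 283754/23477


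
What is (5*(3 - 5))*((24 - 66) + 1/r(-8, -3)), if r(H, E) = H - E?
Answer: 422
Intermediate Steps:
(5*(3 - 5))*((24 - 66) + 1/r(-8, -3)) = (5*(3 - 5))*((24 - 66) + 1/(-8 - 1*(-3))) = (5*(-2))*(-42 + 1/(-8 + 3)) = -10*(-42 + 1/(-5)) = -10*(-42 - ⅕) = -10*(-211/5) = 422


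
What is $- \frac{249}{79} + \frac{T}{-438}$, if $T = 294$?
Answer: $- \frac{22048}{5767} \approx -3.8231$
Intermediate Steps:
$- \frac{249}{79} + \frac{T}{-438} = - \frac{249}{79} + \frac{294}{-438} = \left(-249\right) \frac{1}{79} + 294 \left(- \frac{1}{438}\right) = - \frac{249}{79} - \frac{49}{73} = - \frac{22048}{5767}$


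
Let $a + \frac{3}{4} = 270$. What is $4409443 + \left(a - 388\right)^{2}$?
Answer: $\frac{70776713}{16} \approx 4.4235 \cdot 10^{6}$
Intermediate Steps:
$a = \frac{1077}{4}$ ($a = - \frac{3}{4} + 270 = \frac{1077}{4} \approx 269.25$)
$4409443 + \left(a - 388\right)^{2} = 4409443 + \left(\frac{1077}{4} - 388\right)^{2} = 4409443 + \left(- \frac{475}{4}\right)^{2} = 4409443 + \frac{225625}{16} = \frac{70776713}{16}$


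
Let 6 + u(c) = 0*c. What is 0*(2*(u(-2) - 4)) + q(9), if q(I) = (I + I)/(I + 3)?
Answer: 3/2 ≈ 1.5000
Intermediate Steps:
u(c) = -6 (u(c) = -6 + 0*c = -6 + 0 = -6)
q(I) = 2*I/(3 + I) (q(I) = (2*I)/(3 + I) = 2*I/(3 + I))
0*(2*(u(-2) - 4)) + q(9) = 0*(2*(-6 - 4)) + 2*9/(3 + 9) = 0*(2*(-10)) + 2*9/12 = 0*(-20) + 2*9*(1/12) = 0 + 3/2 = 3/2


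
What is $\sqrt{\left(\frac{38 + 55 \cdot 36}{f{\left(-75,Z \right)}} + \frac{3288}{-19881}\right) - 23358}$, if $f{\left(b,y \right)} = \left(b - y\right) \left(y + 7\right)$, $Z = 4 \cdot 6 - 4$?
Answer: $\frac{28 i \sqrt{48113310405}}{40185} \approx 152.84 i$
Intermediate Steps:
$Z = 20$ ($Z = 24 - 4 = 20$)
$f{\left(b,y \right)} = \left(7 + y\right) \left(b - y\right)$ ($f{\left(b,y \right)} = \left(b - y\right) \left(7 + y\right) = \left(7 + y\right) \left(b - y\right)$)
$\sqrt{\left(\frac{38 + 55 \cdot 36}{f{\left(-75,Z \right)}} + \frac{3288}{-19881}\right) - 23358} = \sqrt{\left(\frac{38 + 55 \cdot 36}{- 20^{2} - 140 + 7 \left(-75\right) - 1500} + \frac{3288}{-19881}\right) - 23358} = \sqrt{\left(\frac{38 + 1980}{\left(-1\right) 400 - 140 - 525 - 1500} + 3288 \left(- \frac{1}{19881}\right)\right) - 23358} = \sqrt{\left(\frac{2018}{-400 - 140 - 525 - 1500} - \frac{1096}{6627}\right) - 23358} = \sqrt{\left(\frac{2018}{-2565} - \frac{1096}{6627}\right) - 23358} = \sqrt{\left(2018 \left(- \frac{1}{2565}\right) - \frac{1096}{6627}\right) - 23358} = \sqrt{\left(- \frac{2018}{2565} - \frac{1096}{6627}\right) - 23358} = \sqrt{- \frac{5394842}{5666085} - 23358} = \sqrt{- \frac{132353808272}{5666085}} = \frac{28 i \sqrt{48113310405}}{40185}$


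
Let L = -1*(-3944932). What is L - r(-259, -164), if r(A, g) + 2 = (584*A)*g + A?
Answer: -20860791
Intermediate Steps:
L = 3944932
r(A, g) = -2 + A + 584*A*g (r(A, g) = -2 + ((584*A)*g + A) = -2 + (584*A*g + A) = -2 + (A + 584*A*g) = -2 + A + 584*A*g)
L - r(-259, -164) = 3944932 - (-2 - 259 + 584*(-259)*(-164)) = 3944932 - (-2 - 259 + 24805984) = 3944932 - 1*24805723 = 3944932 - 24805723 = -20860791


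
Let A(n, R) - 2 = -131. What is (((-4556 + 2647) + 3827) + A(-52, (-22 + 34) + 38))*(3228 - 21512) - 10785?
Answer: -32720861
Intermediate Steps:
A(n, R) = -129 (A(n, R) = 2 - 131 = -129)
(((-4556 + 2647) + 3827) + A(-52, (-22 + 34) + 38))*(3228 - 21512) - 10785 = (((-4556 + 2647) + 3827) - 129)*(3228 - 21512) - 10785 = ((-1909 + 3827) - 129)*(-18284) - 10785 = (1918 - 129)*(-18284) - 10785 = 1789*(-18284) - 10785 = -32710076 - 10785 = -32720861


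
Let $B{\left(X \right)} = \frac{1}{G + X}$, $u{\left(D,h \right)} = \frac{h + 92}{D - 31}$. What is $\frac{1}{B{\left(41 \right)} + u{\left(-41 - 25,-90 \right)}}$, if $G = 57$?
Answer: $- \frac{9506}{99} \approx -96.02$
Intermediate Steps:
$u{\left(D,h \right)} = \frac{92 + h}{-31 + D}$
$B{\left(X \right)} = \frac{1}{57 + X}$
$\frac{1}{B{\left(41 \right)} + u{\left(-41 - 25,-90 \right)}} = \frac{1}{\frac{1}{57 + 41} + \frac{92 - 90}{-31 - 66}} = \frac{1}{\frac{1}{98} + \frac{1}{-31 - 66} \cdot 2} = \frac{1}{\frac{1}{98} + \frac{1}{-97} \cdot 2} = \frac{1}{\frac{1}{98} - \frac{2}{97}} = \frac{1}{- \frac{99}{9506}} = - \frac{9506}{99}$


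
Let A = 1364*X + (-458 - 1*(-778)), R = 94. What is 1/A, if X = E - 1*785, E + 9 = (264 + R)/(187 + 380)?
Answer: -567/613400320 ≈ -9.2436e-7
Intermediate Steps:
E = -4745/567 (E = -9 + (264 + 94)/(187 + 380) = -9 + 358/567 = -4745/567 ≈ -8.3686)
X = -449840/567 (X = -4745/567 - 1*785 = -4745/567 - 785 = -449840/567 ≈ -793.37)
A = -613400320/567 (A = 1364*(-449840/567) + (-458 - 1*(-778)) = -613581760/567 + (-458 + 778) = -613581760/567 + 320 = -613400320/567 ≈ -1.0818e+6)
1/A = 1/(-613400320/567) = -567/613400320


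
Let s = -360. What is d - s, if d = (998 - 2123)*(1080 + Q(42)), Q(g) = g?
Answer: -1261890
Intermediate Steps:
d = -1262250 (d = (998 - 2123)*(1080 + 42) = -1125*1122 = -1262250)
d - s = -1262250 - 1*(-360) = -1262250 + 360 = -1261890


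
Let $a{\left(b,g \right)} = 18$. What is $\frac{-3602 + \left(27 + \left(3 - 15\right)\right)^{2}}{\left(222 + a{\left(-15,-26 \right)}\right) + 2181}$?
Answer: $- \frac{3377}{2421} \approx -1.3949$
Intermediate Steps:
$\frac{-3602 + \left(27 + \left(3 - 15\right)\right)^{2}}{\left(222 + a{\left(-15,-26 \right)}\right) + 2181} = \frac{-3602 + \left(27 + \left(3 - 15\right)\right)^{2}}{\left(222 + 18\right) + 2181} = \frac{-3602 + \left(27 + \left(3 - 15\right)\right)^{2}}{240 + 2181} = \frac{-3602 + \left(27 - 12\right)^{2}}{2421} = \left(-3602 + 15^{2}\right) \frac{1}{2421} = \left(-3602 + 225\right) \frac{1}{2421} = \left(-3377\right) \frac{1}{2421} = - \frac{3377}{2421}$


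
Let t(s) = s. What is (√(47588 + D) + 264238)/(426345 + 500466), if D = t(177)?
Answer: 264238/926811 + √47765/926811 ≈ 0.28534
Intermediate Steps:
D = 177
(√(47588 + D) + 264238)/(426345 + 500466) = (√(47588 + 177) + 264238)/(426345 + 500466) = (√47765 + 264238)/926811 = (264238 + √47765)*(1/926811) = 264238/926811 + √47765/926811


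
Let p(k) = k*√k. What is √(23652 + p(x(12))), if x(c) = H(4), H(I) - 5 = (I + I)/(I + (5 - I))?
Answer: √(591300 + 33*√165)/5 ≈ 153.85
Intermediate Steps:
H(I) = 5 + 2*I/5 (H(I) = 5 + (I + I)/(I + (5 - I)) = 5 + (2*I)/5 = 5 + (2*I)*(⅕) = 5 + 2*I/5)
x(c) = 33/5 (x(c) = 5 + (⅖)*4 = 5 + 8/5 = 33/5)
p(k) = k^(3/2)
√(23652 + p(x(12))) = √(23652 + (33/5)^(3/2)) = √(23652 + 33*√165/25)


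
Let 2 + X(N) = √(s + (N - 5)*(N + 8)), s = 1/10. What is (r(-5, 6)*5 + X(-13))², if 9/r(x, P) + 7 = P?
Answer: (-470 + √9010)²/100 ≈ 1406.8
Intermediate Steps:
s = ⅒ ≈ 0.10000
r(x, P) = 9/(-7 + P)
X(N) = -2 + √(⅒ + (-5 + N)*(8 + N)) (X(N) = -2 + √(⅒ + (N - 5)*(N + 8)) = -2 + √(⅒ + (-5 + N)*(8 + N)))
(r(-5, 6)*5 + X(-13))² = ((9/(-7 + 6))*5 + (-2 + √(-3990 + 100*(-13)² + 300*(-13))/10))² = ((9/(-1))*5 + (-2 + √(-3990 + 100*169 - 3900)/10))² = ((9*(-1))*5 + (-2 + √(-3990 + 16900 - 3900)/10))² = (-9*5 + (-2 + √9010/10))² = (-45 + (-2 + √9010/10))² = (-47 + √9010/10)²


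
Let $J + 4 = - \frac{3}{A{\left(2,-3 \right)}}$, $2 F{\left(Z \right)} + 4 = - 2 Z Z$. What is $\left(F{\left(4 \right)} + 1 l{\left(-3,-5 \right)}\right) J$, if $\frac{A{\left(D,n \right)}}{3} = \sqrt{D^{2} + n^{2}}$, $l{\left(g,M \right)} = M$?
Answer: $92 + \frac{23 \sqrt{13}}{13} \approx 98.379$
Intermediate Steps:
$F{\left(Z \right)} = -2 - Z^{2}$ ($F{\left(Z \right)} = -2 + \frac{- 2 Z Z}{2} = -2 + \frac{\left(-2\right) Z^{2}}{2} = -2 - Z^{2}$)
$A{\left(D,n \right)} = 3 \sqrt{D^{2} + n^{2}}$
$J = -4 - \frac{\sqrt{13}}{13}$ ($J = -4 - \frac{3}{3 \sqrt{2^{2} + \left(-3\right)^{2}}} = -4 - \frac{3}{3 \sqrt{4 + 9}} = -4 - \frac{3}{3 \sqrt{13}} = -4 - 3 \frac{\sqrt{13}}{39} = -4 - \frac{\sqrt{13}}{13} \approx -4.2774$)
$\left(F{\left(4 \right)} + 1 l{\left(-3,-5 \right)}\right) J = \left(\left(-2 - 4^{2}\right) + 1 \left(-5\right)\right) \left(-4 - \frac{\sqrt{13}}{13}\right) = \left(\left(-2 - 16\right) - 5\right) \left(-4 - \frac{\sqrt{13}}{13}\right) = \left(-18 - 5\right) \left(-4 - \frac{\sqrt{13}}{13}\right) = - 23 \left(-4 - \frac{\sqrt{13}}{13}\right) = 92 + \frac{23 \sqrt{13}}{13}$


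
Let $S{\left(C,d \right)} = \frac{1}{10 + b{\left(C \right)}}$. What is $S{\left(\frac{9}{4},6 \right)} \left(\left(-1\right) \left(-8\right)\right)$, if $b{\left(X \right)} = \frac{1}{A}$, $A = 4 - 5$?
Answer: $\frac{8}{9} \approx 0.88889$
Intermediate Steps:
$A = -1$ ($A = 4 - 5 = -1$)
$b{\left(X \right)} = -1$ ($b{\left(X \right)} = \frac{1}{-1} = -1$)
$S{\left(C,d \right)} = \frac{1}{9}$ ($S{\left(C,d \right)} = \frac{1}{10 - 1} = \frac{1}{9}$)
$S{\left(\frac{9}{4},6 \right)} \left(\left(-1\right) \left(-8\right)\right) = \frac{\left(-1\right) \left(-8\right)}{9} = \frac{1}{9} \cdot 8 = \frac{8}{9}$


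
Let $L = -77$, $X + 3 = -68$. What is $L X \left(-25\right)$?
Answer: $-136675$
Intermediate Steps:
$X = -71$ ($X = -3 - 68 = -71$)
$L X \left(-25\right) = \left(-77\right) \left(-71\right) \left(-25\right) = 5467 \left(-25\right) = -136675$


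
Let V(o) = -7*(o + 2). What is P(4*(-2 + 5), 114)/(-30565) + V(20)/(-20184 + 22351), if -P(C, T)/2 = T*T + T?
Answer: 947486/1204261 ≈ 0.78678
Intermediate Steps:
V(o) = -14 - 7*o (V(o) = -7*(2 + o) = -14 - 7*o)
P(C, T) = -2*T - 2*T² (P(C, T) = -2*(T*T + T) = -2*(T² + T) = -2*(T + T²) = -2*T - 2*T²)
P(4*(-2 + 5), 114)/(-30565) + V(20)/(-20184 + 22351) = -2*114*(1 + 114)/(-30565) + (-14 - 7*20)/(-20184 + 22351) = -2*114*115*(-1/30565) + (-14 - 140)/2167 = -26220*(-1/30565) - 154*1/2167 = 5244/6113 - 14/197 = 947486/1204261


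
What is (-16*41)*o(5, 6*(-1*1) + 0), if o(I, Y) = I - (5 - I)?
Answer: -3280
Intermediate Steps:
o(I, Y) = -5 + 2*I (o(I, Y) = I + (-5 + I) = -5 + 2*I)
(-16*41)*o(5, 6*(-1*1) + 0) = (-16*41)*(-5 + 2*5) = -656*(-5 + 10) = -656*5 = -3280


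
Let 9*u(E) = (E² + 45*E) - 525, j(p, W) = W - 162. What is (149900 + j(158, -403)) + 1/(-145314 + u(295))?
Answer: 180404296076/1208051 ≈ 1.4934e+5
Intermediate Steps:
j(p, W) = -162 + W
u(E) = -175/3 + 5*E + E²/9 (u(E) = ((E² + 45*E) - 525)/9 = (-525 + E² + 45*E)/9 = -175/3 + 5*E + E²/9)
(149900 + j(158, -403)) + 1/(-145314 + u(295)) = (149900 + (-162 - 403)) + 1/(-145314 + (-175/3 + 5*295 + (⅑)*295²)) = (149900 - 565) + 1/(-145314 + (-175/3 + 1475 + (⅑)*87025)) = 149335 + 1/(-145314 + (-175/3 + 1475 + 87025/9)) = 149335 + 1/(-145314 + 99775/9) = 149335 + 1/(-1208051/9) = 149335 - 9/1208051 = 180404296076/1208051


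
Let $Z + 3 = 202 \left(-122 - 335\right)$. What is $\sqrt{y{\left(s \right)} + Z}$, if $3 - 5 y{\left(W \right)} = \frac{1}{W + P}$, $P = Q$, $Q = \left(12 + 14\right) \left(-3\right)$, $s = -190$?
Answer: $\frac{i \sqrt{1657633265}}{134} \approx 303.84 i$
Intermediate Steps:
$Q = -78$ ($Q = 26 \left(-3\right) = -78$)
$P = -78$
$y{\left(W \right)} = \frac{3}{5} - \frac{1}{5 \left(-78 + W\right)}$ ($y{\left(W \right)} = \frac{3}{5} - \frac{1}{5 \left(W - 78\right)} = \frac{3}{5} - \frac{1}{5 \left(-78 + W\right)}$)
$Z = -92317$ ($Z = -3 + 202 \left(-122 - 335\right) = -3 + 202 \left(-457\right) = -3 - 92314 = -92317$)
$\sqrt{y{\left(s \right)} + Z} = \sqrt{\frac{-235 + 3 \left(-190\right)}{5 \left(-78 - 190\right)} - 92317} = \sqrt{\frac{-235 - 570}{5 \left(-268\right)} - 92317} = \sqrt{\frac{1}{5} \left(- \frac{1}{268}\right) \left(-805\right) - 92317} = \sqrt{\frac{161}{268} - 92317} = \sqrt{- \frac{24740795}{268}} = \frac{i \sqrt{1657633265}}{134}$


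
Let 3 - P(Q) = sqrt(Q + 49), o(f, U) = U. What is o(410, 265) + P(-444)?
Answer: 268 - I*sqrt(395) ≈ 268.0 - 19.875*I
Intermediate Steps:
P(Q) = 3 - sqrt(49 + Q) (P(Q) = 3 - sqrt(Q + 49) = 3 - sqrt(49 + Q))
o(410, 265) + P(-444) = 265 + (3 - sqrt(49 - 444)) = 265 + (3 - sqrt(-395)) = 265 + (3 - I*sqrt(395)) = 268 - I*sqrt(395)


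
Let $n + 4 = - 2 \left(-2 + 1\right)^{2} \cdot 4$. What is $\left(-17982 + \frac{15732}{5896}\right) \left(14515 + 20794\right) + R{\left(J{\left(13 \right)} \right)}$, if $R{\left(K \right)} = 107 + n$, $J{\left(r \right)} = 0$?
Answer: $- \frac{13966306855}{22} \approx -6.3483 \cdot 10^{8}$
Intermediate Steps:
$n = -12$ ($n = -4 + - 2 \left(-2 + 1\right)^{2} \cdot 4 = -4 + - 2 \left(-1\right)^{2} \cdot 4 = -4 + \left(-2\right) 1 \cdot 4 = -4 - 8 = -12$)
$R{\left(K \right)} = 95$ ($R{\left(K \right)} = 107 - 12 = 95$)
$\left(-17982 + \frac{15732}{5896}\right) \left(14515 + 20794\right) + R{\left(J{\left(13 \right)} \right)} = \left(-17982 + \frac{15732}{5896}\right) \left(14515 + 20794\right) + 95 = \left(-17982 + 15732 \cdot \frac{1}{5896}\right) 35309 + 95 = \left(-17982 + \frac{3933}{1474}\right) 35309 + 95 = \left(- \frac{26501535}{1474}\right) 35309 + 95 = - \frac{13966308945}{22} + 95 = - \frac{13966306855}{22}$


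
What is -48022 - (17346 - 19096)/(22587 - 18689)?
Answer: -93594003/1949 ≈ -48022.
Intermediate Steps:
-48022 - (17346 - 19096)/(22587 - 18689) = -48022 - (-1750)/3898 = -48022 - 1*(-875/1949) = -48022 + 875/1949 = -93594003/1949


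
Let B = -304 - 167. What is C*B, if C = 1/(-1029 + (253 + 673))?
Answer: 471/103 ≈ 4.5728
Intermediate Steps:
B = -471
C = -1/103 (C = 1/(-1029 + 926) = 1/(-103) = -1/103 ≈ -0.0097087)
C*B = -1/103*(-471) = 471/103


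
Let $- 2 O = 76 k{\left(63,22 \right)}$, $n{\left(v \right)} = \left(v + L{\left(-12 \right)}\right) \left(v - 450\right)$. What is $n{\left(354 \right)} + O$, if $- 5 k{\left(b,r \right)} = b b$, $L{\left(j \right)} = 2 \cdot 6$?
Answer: $- \frac{24858}{5} \approx -4971.6$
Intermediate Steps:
$L{\left(j \right)} = 12$
$k{\left(b,r \right)} = - \frac{b^{2}}{5}$ ($k{\left(b,r \right)} = - \frac{b b}{5} = - \frac{b^{2}}{5}$)
$n{\left(v \right)} = \left(-450 + v\right) \left(12 + v\right)$ ($n{\left(v \right)} = \left(v + 12\right) \left(v - 450\right) = \left(12 + v\right) \left(-450 + v\right) = \left(-450 + v\right) \left(12 + v\right)$)
$O = \frac{150822}{5}$ ($O = - \frac{76 \left(- \frac{63^{2}}{5}\right)}{2} = - \frac{76 \left(\left(- \frac{1}{5}\right) 3969\right)}{2} = - \frac{76 \left(- \frac{3969}{5}\right)}{2} = \left(- \frac{1}{2}\right) \left(- \frac{301644}{5}\right) = \frac{150822}{5} \approx 30164.0$)
$n{\left(354 \right)} + O = \left(-5400 + 354^{2} - 155052\right) + \frac{150822}{5} = \left(-5400 + 125316 - 155052\right) + \frac{150822}{5} = -35136 + \frac{150822}{5} = - \frac{24858}{5}$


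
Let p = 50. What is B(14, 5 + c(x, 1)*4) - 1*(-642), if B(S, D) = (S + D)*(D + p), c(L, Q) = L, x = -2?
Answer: 1159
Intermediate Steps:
B(S, D) = (50 + D)*(D + S) (B(S, D) = (S + D)*(D + 50) = (D + S)*(50 + D) = (50 + D)*(D + S))
B(14, 5 + c(x, 1)*4) - 1*(-642) = ((5 - 2*4)² + 50*(5 - 2*4) + 50*14 + (5 - 2*4)*14) - 1*(-642) = ((5 - 8)² + 50*(5 - 8) + 700 + (5 - 8)*14) + 642 = ((-3)² + 50*(-3) + 700 - 3*14) + 642 = (9 - 150 + 700 - 42) + 642 = 517 + 642 = 1159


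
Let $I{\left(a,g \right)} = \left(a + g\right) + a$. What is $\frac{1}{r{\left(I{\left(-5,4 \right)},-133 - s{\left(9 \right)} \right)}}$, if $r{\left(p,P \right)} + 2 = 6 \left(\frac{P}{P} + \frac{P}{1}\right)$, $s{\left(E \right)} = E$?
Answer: $- \frac{1}{848} \approx -0.0011792$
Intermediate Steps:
$I{\left(a,g \right)} = g + 2 a$
$r{\left(p,P \right)} = 4 + 6 P$ ($r{\left(p,P \right)} = -2 + 6 \left(\frac{P}{P} + \frac{P}{1}\right) = -2 + 6 \left(1 + P 1\right) = -2 + 6 \left(1 + P\right) = -2 + \left(6 + 6 P\right) = 4 + 6 P$)
$\frac{1}{r{\left(I{\left(-5,4 \right)},-133 - s{\left(9 \right)} \right)}} = \frac{1}{4 + 6 \left(-133 - 9\right)} = \frac{1}{4 + 6 \left(-142\right)} = \frac{1}{4 - 852} = \frac{1}{-848} = - \frac{1}{848}$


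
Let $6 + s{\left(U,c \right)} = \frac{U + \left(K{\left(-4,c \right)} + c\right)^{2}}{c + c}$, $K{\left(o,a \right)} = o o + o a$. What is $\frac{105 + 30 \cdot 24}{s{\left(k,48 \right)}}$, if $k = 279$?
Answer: $\frac{79200}{16087} \approx 4.9232$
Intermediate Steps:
$K{\left(o,a \right)} = o^{2} + a o$
$s{\left(U,c \right)} = -6 + \frac{U + \left(16 - 3 c\right)^{2}}{2 c}$ ($s{\left(U,c \right)} = -6 + \frac{U + \left(- 4 \left(c - 4\right) + c\right)^{2}}{c + c} = -6 + \frac{U + \left(- 4 \left(-4 + c\right) + c\right)^{2}}{2 c} = -6 + \left(U + \left(\left(16 - 4 c\right) + c\right)^{2}\right) \frac{1}{2 c} = -6 + \left(U + \left(16 - 3 c\right)^{2}\right) \frac{1}{2 c} = -6 + \frac{U + \left(16 - 3 c\right)^{2}}{2 c}$)
$\frac{105 + 30 \cdot 24}{s{\left(k,48 \right)}} = \frac{105 + 30 \cdot 24}{\frac{1}{2} \cdot \frac{1}{48} \left(279 + \left(16 - 144\right)^{2} - 576\right)} = \frac{105 + 720}{\frac{1}{2} \cdot \frac{1}{48} \left(279 + \left(16 - 144\right)^{2} - 576\right)} = \frac{825}{\frac{1}{2} \cdot \frac{1}{48} \left(279 + \left(-128\right)^{2} - 576\right)} = \frac{825}{\frac{1}{2} \cdot \frac{1}{48} \left(279 + 16384 - 576\right)} = \frac{825}{\frac{1}{2} \cdot \frac{1}{48} \cdot 16087} = \frac{825}{\frac{16087}{96}} = 825 \cdot \frac{96}{16087} = \frac{79200}{16087}$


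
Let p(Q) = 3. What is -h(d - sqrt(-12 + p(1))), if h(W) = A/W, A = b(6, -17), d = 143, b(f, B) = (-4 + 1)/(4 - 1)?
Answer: 143/20458 + 3*I/20458 ≈ 0.0069899 + 0.00014664*I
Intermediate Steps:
b(f, B) = -1 (b(f, B) = -3/3 = -3*1/3 = -1)
A = -1
h(W) = -1/W
-h(d - sqrt(-12 + p(1))) = -(-1)/(143 - sqrt(-12 + 3)) = -(-1)/(143 - sqrt(-9)) = -(-1)/(143 - 3*I) = -(-1)*(143 + 3*I)/20458 = (143 + 3*I)/20458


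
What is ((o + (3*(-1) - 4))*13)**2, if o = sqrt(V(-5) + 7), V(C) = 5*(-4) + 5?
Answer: 6929 - 4732*I*sqrt(2) ≈ 6929.0 - 6692.1*I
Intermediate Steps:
V(C) = -15 (V(C) = -20 + 5 = -15)
o = 2*I*sqrt(2) (o = sqrt(-15 + 7) = sqrt(-8) = 2*I*sqrt(2) ≈ 2.8284*I)
((o + (3*(-1) - 4))*13)**2 = ((2*I*sqrt(2) + (3*(-1) - 4))*13)**2 = ((2*I*sqrt(2) + (-3 - 4))*13)**2 = ((2*I*sqrt(2) - 7)*13)**2 = ((-7 + 2*I*sqrt(2))*13)**2 = (-91 + 26*I*sqrt(2))**2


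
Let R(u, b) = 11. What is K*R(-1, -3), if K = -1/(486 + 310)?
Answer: -11/796 ≈ -0.013819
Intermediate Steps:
K = -1/796 ≈ -0.0012563
K*R(-1, -3) = -1/796*11 = -11/796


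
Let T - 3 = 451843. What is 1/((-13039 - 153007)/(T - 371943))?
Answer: -79903/166046 ≈ -0.48121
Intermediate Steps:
T = 451846 (T = 3 + 451843 = 451846)
1/((-13039 - 153007)/(T - 371943)) = 1/((-13039 - 153007)/(451846 - 371943)) = 1/(-166046/79903) = -79903/166046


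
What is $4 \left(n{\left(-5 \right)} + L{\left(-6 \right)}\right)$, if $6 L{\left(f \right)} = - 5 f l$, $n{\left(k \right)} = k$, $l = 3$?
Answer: $40$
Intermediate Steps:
$L{\left(f \right)} = - \frac{5 f}{2}$ ($L{\left(f \right)} = \frac{- 5 f 3}{6} = \frac{\left(-15\right) f}{6} = - \frac{5 f}{2}$)
$4 \left(n{\left(-5 \right)} + L{\left(-6 \right)}\right) = 4 \left(-5 - -15\right) = 4 \left(-5 + 15\right) = 4 \cdot 10 = 40$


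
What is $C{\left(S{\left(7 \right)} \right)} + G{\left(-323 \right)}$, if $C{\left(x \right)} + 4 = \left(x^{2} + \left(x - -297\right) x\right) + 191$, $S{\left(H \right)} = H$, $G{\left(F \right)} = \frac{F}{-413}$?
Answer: $\frac{976655}{413} \approx 2364.8$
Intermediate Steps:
$G{\left(F \right)} = - \frac{F}{413}$ ($G{\left(F \right)} = F \left(- \frac{1}{413}\right) = - \frac{F}{413}$)
$C{\left(x \right)} = 187 + x^{2} + x \left(297 + x\right)$ ($C{\left(x \right)} = -4 + \left(\left(x^{2} + \left(x - -297\right) x\right) + 191\right) = -4 + \left(\left(x^{2} + \left(x + 297\right) x\right) + 191\right) = -4 + \left(\left(x^{2} + \left(297 + x\right) x\right) + 191\right) = -4 + \left(\left(x^{2} + x \left(297 + x\right)\right) + 191\right) = -4 + \left(191 + x^{2} + x \left(297 + x\right)\right) = 187 + x^{2} + x \left(297 + x\right)$)
$C{\left(S{\left(7 \right)} \right)} + G{\left(-323 \right)} = \left(187 + 2 \cdot 7^{2} + 297 \cdot 7\right) - - \frac{323}{413} = \left(187 + 2 \cdot 49 + 2079\right) + \frac{323}{413} = \left(187 + 98 + 2079\right) + \frac{323}{413} = 2364 + \frac{323}{413} = \frac{976655}{413}$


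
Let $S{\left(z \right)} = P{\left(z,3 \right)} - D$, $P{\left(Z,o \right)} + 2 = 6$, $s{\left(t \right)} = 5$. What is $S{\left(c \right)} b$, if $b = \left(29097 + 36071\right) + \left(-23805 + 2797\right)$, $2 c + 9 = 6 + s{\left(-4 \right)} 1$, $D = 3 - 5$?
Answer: $264960$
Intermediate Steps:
$D = -2$ ($D = 3 - 5 = -2$)
$c = 1$ ($c = - \frac{9}{2} + \frac{6 + 5 \cdot 1}{2} = - \frac{9}{2} + \frac{6 + 5}{2} = - \frac{9}{2} + \frac{1}{2} \cdot 11 = - \frac{9}{2} + \frac{11}{2} = 1$)
$P{\left(Z,o \right)} = 4$ ($P{\left(Z,o \right)} = -2 + 6 = 4$)
$S{\left(z \right)} = 6$ ($S{\left(z \right)} = 4 - -2 = 4 + 2 = 6$)
$b = 44160$ ($b = 65168 - 21008 = 44160$)
$S{\left(c \right)} b = 6 \cdot 44160 = 264960$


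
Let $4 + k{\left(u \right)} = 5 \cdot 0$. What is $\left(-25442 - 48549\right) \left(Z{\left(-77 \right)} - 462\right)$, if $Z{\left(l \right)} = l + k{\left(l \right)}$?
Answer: $40177113$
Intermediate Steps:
$k{\left(u \right)} = -4$ ($k{\left(u \right)} = -4 + 5 \cdot 0 = -4 + 0 = -4$)
$Z{\left(l \right)} = -4 + l$ ($Z{\left(l \right)} = l - 4 = -4 + l$)
$\left(-25442 - 48549\right) \left(Z{\left(-77 \right)} - 462\right) = \left(-25442 - 48549\right) \left(\left(-4 - 77\right) - 462\right) = - 73991 \left(-81 - 462\right) = \left(-73991\right) \left(-543\right) = 40177113$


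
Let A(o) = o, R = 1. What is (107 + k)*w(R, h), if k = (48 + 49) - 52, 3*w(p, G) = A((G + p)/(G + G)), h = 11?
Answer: 304/11 ≈ 27.636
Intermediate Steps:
w(p, G) = (G + p)/(6*G) (w(p, G) = ((G + p)/(G + G))/3 = ((G + p)/((2*G)))/3 = ((G + p)*(1/(2*G)))/3 = ((G + p)/(2*G))/3 = (G + p)/(6*G))
k = 45 (k = 97 - 52 = 45)
(107 + k)*w(R, h) = (107 + 45)*((⅙)*(11 + 1)/11) = 152*((⅙)*(1/11)*12) = 152*(2/11) = 304/11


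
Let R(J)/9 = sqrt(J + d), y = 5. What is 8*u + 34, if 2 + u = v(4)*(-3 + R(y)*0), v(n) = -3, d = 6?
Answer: 90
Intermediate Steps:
R(J) = 9*sqrt(6 + J) (R(J) = 9*sqrt(J + 6) = 9*sqrt(6 + J))
u = 7 (u = -2 - 3*(-3 + (9*sqrt(6 + 5))*0) = -2 - 3*(-3 + (9*sqrt(11))*0) = -2 - 3*(-3 + 0) = -2 - 3*(-3) = -2 + 9 = 7)
8*u + 34 = 8*7 + 34 = 56 + 34 = 90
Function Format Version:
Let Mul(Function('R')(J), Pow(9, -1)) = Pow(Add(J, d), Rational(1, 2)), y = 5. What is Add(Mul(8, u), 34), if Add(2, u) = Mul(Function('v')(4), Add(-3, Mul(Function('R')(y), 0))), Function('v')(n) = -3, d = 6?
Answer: 90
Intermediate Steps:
Function('R')(J) = Mul(9, Pow(Add(6, J), Rational(1, 2))) (Function('R')(J) = Mul(9, Pow(Add(J, 6), Rational(1, 2))) = Mul(9, Pow(Add(6, J), Rational(1, 2))))
u = 7 (u = Add(-2, Mul(-3, Add(-3, Mul(Mul(9, Pow(Add(6, 5), Rational(1, 2))), 0)))) = Add(-2, Mul(-3, Add(-3, Mul(Mul(9, Pow(11, Rational(1, 2))), 0)))) = Add(-2, Mul(-3, Add(-3, 0))) = Add(-2, Mul(-3, -3)) = Add(-2, 9) = 7)
Add(Mul(8, u), 34) = Add(Mul(8, 7), 34) = Add(56, 34) = 90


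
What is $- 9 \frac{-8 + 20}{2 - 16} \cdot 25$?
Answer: $\frac{1350}{7} \approx 192.86$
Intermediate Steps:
$- 9 \frac{-8 + 20}{2 - 16} \cdot 25 = - 9 \frac{12}{-14} \cdot 25 = - 9 \cdot 12 \left(- \frac{1}{14}\right) 25 = \left(-9\right) \left(- \frac{6}{7}\right) 25 = \frac{54}{7} \cdot 25 = \frac{1350}{7}$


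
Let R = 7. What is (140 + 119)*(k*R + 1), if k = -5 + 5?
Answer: 259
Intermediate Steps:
k = 0
(140 + 119)*(k*R + 1) = (140 + 119)*(0*7 + 1) = 259*(0 + 1) = 259*1 = 259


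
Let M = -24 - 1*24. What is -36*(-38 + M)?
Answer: 3096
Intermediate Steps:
M = -48 (M = -24 - 24 = -48)
-36*(-38 + M) = -36*(-38 - 48) = -36*(-86) = 3096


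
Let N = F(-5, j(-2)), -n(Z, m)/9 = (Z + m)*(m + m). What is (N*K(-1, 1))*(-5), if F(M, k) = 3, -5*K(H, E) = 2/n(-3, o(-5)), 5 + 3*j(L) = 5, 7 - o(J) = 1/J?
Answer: -25/2268 ≈ -0.011023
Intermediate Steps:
o(J) = 7 - 1/J
j(L) = 0 (j(L) = -5/3 + (1/3)*5 = -5/3 + 5/3 = 0)
n(Z, m) = -18*m*(Z + m) (n(Z, m) = -9*(Z + m)*(m + m) = -9*(Z + m)*2*m = -18*m*(Z + m))
K(H, E) = 5/6804 (K(H, E) = -2/(5*((-18*(7 - 1/(-5))*(-3 + (7 - 1/(-5)))))) = -2/(5*((-18*(7 - 1*(-1/5))*(-3 + (7 - 1*(-1/5)))))) = -2/(5*((-18*(7 + 1/5)*(-3 + (7 + 1/5))))) = -2/(5*((-18*36/5*(-3 + 36/5)))) = -2/(5*((-18*36/5*21/5))) = -2/(5*(-13608/25)) = -2*(-25)/(5*13608) = -1/5*(-25/6804) = 5/6804)
N = 3
(N*K(-1, 1))*(-5) = (3*(5/6804))*(-5) = (5/2268)*(-5) = -25/2268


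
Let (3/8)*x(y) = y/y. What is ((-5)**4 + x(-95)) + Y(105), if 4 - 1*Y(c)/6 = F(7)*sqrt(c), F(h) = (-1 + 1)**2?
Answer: 1955/3 ≈ 651.67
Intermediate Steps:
x(y) = 8/3 (x(y) = 8*(y/y)/3 = (8/3)*1 = 8/3)
F(h) = 0 (F(h) = 0**2 = 0)
Y(c) = 24 (Y(c) = 24 - 0*sqrt(c) = 24 - 6*0 = 24 + 0 = 24)
((-5)**4 + x(-95)) + Y(105) = ((-5)**4 + 8/3) + 24 = (625 + 8/3) + 24 = 1883/3 + 24 = 1955/3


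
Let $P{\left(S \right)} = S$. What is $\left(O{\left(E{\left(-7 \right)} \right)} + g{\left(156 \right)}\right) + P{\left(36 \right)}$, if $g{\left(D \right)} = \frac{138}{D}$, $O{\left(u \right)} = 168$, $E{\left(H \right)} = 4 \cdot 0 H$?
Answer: $\frac{5327}{26} \approx 204.88$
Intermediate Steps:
$E{\left(H \right)} = 0$ ($E{\left(H \right)} = 0 H = 0$)
$\left(O{\left(E{\left(-7 \right)} \right)} + g{\left(156 \right)}\right) + P{\left(36 \right)} = \left(168 + \frac{138}{156}\right) + 36 = \left(168 + 138 \cdot \frac{1}{156}\right) + 36 = \left(168 + \frac{23}{26}\right) + 36 = \frac{4391}{26} + 36 = \frac{5327}{26}$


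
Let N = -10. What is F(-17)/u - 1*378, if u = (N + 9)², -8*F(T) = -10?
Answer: -1507/4 ≈ -376.75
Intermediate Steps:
F(T) = 5/4 (F(T) = -⅛*(-10) = 5/4)
u = 1 (u = (-10 + 9)² = (-1)² = 1)
F(-17)/u - 1*378 = (5/4)/1 - 1*378 = (5/4)*1 - 378 = 5/4 - 378 = -1507/4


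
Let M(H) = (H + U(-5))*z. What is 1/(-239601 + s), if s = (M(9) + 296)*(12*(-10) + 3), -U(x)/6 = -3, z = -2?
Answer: -1/267915 ≈ -3.7325e-6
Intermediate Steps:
U(x) = 18 (U(x) = -6*(-3) = 18)
M(H) = -36 - 2*H (M(H) = (H + 18)*(-2) = (18 + H)*(-2) = -36 - 2*H)
s = -28314 (s = ((-36 - 2*9) + 296)*(12*(-10) + 3) = ((-36 - 18) + 296)*(-120 + 3) = (-54 + 296)*(-117) = 242*(-117) = -28314)
1/(-239601 + s) = 1/(-239601 - 28314) = 1/(-267915) = -1/267915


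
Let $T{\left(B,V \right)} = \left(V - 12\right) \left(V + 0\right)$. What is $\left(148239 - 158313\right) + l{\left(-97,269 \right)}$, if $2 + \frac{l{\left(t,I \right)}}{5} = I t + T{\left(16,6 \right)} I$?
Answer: $-188969$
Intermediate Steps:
$T{\left(B,V \right)} = V \left(-12 + V\right)$ ($T{\left(B,V \right)} = \left(-12 + V\right) V = V \left(-12 + V\right)$)
$l{\left(t,I \right)} = -10 - 180 I + 5 I t$ ($l{\left(t,I \right)} = -10 + 5 \left(I t + 6 \left(-12 + 6\right) I\right) = -10 + 5 \left(I t + 6 \left(-6\right) I\right) = -10 + 5 \left(I t - 36 I\right) = -10 + 5 \left(- 36 I + I t\right) = -10 + \left(- 180 I + 5 I t\right) = -10 - 180 I + 5 I t$)
$\left(148239 - 158313\right) + l{\left(-97,269 \right)} = \left(148239 - 158313\right) - \left(48430 + 130465\right) = -10074 - 178895 = -188969$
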